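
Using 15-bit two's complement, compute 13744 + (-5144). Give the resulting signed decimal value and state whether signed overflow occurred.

8600; no overflow

13744 → 011010110110000
-5144 → 110101111101000
  011010110110000
+ 110101111101000
= 010000110011000  (discard carry-out 1)
Result 010000110011000: MSB = 0 → value 8600.
Addends have opposite signs, so signed overflow cannot occur.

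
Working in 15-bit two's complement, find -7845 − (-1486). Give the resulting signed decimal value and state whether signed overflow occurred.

-6359; no overflow

-7845 → 110000101011011
-1486 → 111101000110010
Subtract via negate-and-add: invert 111101000110010 + 1 = 000010111001110 (i.e. 1486).
  110000101011011
+ 000010111001110
= 110011100101001
Result 110011100101001: MSB = 1 → 26409 − 32768 = -6359.
Addends (after negating the subtrahend) have opposite signs, so signed overflow cannot occur.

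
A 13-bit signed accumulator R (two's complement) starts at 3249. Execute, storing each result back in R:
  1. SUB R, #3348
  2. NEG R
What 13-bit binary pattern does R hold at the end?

0000001100011

Start: R = 3249 = 0110010110001.
R = 3249 − 3348 = -99 = 1111110011101
R = −(-99) = 99 = 0000001100011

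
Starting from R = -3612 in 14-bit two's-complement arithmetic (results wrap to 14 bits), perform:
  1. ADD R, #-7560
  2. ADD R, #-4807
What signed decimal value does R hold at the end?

405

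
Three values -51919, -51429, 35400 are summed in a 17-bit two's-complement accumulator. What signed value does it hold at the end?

63124

-51919 + (-51429) = -103348 → wraps to 27724 (00110110001001100)
27724 + 35400 = 63124 (01111011010010100)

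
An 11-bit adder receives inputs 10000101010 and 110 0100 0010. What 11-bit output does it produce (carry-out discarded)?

01001101100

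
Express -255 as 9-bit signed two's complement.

|-255| = 255 = 011111111 in 9 bits.
Invert the bits: 100000000. Add 1: 100000001.

100000001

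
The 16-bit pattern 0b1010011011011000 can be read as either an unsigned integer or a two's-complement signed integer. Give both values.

unsigned = 42712, signed = -22824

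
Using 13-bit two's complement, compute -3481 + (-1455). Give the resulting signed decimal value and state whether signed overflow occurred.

-3481 → 1001001100111
-1455 → 1101001010001
  1001001100111
+ 1101001010001
= 0110010111000  (discard carry-out 1)
Result 0110010111000: MSB = 0 → value 3256.
Both addends are negative but the stored result is non-negative: signed overflow. The true value -3481 + (-1455) = -4936 lies outside [-4096, 4095].

3256; overflow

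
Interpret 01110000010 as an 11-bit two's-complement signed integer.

MSB is 0, so the value is non-negative: 01110000010 = 898.

898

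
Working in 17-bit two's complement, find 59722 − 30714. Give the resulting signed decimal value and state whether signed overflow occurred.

59722 → 01110100101001010
30714 → 00111011111111010
Subtract via negate-and-add: invert 00111011111111010 + 1 = 11000100000000110 (i.e. -30714).
  01110100101001010
+ 11000100000000110
= 00111000101010000  (discard carry-out 1)
Result 00111000101010000: MSB = 0 → value 29008.
Addends (after negating the subtrahend) have opposite signs, so signed overflow cannot occur.

29008; no overflow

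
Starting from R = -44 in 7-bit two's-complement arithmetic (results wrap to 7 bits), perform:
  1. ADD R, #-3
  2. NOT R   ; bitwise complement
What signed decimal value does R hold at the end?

Start: R = -44 = 1010100.
R = -44 + (-3) = -47 = 1010001
R = NOT 1010001 = 0101110 = 46

46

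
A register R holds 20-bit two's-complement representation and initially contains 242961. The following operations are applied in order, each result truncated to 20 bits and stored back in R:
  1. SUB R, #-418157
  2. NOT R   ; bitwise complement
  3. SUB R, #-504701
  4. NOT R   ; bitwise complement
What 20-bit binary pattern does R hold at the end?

Start: R = 242961 = 00111011010100010001.
R = 242961 − (-418157) = 661118; wraps to -387458 = 10100001011001111110
R = NOT 10100001011001111110 = 01011110100110000001 = 387457
R = 387457 − (-504701) = 892158; wraps to -156418 = 11011001110011111110
R = NOT 11011001110011111110 = 00100110001100000001 = 156417

00100110001100000001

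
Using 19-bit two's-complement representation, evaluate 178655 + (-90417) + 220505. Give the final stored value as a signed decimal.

178655 + (-90417) = 88238 (0010101100010101110)
88238 + 220505 = 308743 → wraps to -215545 (1001011011000000111)

-215545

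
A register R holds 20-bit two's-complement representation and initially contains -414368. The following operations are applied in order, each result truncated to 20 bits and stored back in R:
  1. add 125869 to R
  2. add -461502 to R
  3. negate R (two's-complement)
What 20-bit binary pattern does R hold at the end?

Start: R = -414368 = 10011010110101100000.
R = -414368 + 125869 = -288499 = 10111001100100001101
R = -288499 + (-461502) = -750001; wraps to 298575 = 01001000111001001111
R = −(298575) = -298575 = 10110111000110110001

10110111000110110001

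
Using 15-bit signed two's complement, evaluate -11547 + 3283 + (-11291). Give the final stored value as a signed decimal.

-11547 + 3283 = -8264 (101111110111000)
-8264 + (-11291) = -19555 → wraps to 13213 (011001110011101)

13213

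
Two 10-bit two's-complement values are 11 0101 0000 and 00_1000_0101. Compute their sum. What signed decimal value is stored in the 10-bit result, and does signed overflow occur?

-43; no overflow

11 0101 0000 → 1101010000 = -176 (signed)
00_1000_0101 → 0010000101 = 133 (signed)
  1101010000
+ 0010000101
= 1111010101
Result 1111010101: MSB = 1 → 981 − 1024 = -43.
Addends have opposite signs, so signed overflow cannot occur.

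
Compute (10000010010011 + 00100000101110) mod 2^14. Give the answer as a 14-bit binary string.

  10000010010011
+ 00100000101110
= 10100011000001

10100011000001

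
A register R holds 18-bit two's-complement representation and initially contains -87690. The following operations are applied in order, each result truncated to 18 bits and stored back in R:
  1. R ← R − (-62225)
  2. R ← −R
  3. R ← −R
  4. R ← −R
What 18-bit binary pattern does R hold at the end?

000110001101111001

Start: R = -87690 = 101010100101110110.
R = -87690 − (-62225) = -25465 = 111001110010000111
R = −(-25465) = 25465 = 000110001101111001
R = −(25465) = -25465 = 111001110010000111
R = −(-25465) = 25465 = 000110001101111001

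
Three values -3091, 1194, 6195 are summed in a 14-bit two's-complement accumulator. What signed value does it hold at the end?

4298

-3091 + 1194 = -1897 (11100010010111)
-1897 + 6195 = 4298 (01000011001010)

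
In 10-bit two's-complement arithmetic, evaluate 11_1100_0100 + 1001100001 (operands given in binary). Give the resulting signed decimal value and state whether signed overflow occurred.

-475; no overflow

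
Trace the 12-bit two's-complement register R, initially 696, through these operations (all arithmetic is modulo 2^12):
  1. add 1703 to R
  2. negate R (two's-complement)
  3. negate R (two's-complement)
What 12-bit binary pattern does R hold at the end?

100101011111

Start: R = 696 = 001010111000.
R = 696 + 1703 = 2399; wraps to -1697 = 100101011111
R = −(-1697) = 1697 = 011010100001
R = −(1697) = -1697 = 100101011111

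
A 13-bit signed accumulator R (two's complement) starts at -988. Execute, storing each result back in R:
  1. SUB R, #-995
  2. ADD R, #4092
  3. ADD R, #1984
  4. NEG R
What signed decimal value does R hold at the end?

2109

Start: R = -988 = 1110000100100.
R = -988 − (-995) = 7 = 0000000000111
R = 7 + 4092 = 4099; wraps to -4093 = 1000000000011
R = -4093 + 1984 = -2109 = 1011111000011
R = −(-2109) = 2109 = 0100000111101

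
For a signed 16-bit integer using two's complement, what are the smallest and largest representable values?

min = -32768, max = 32767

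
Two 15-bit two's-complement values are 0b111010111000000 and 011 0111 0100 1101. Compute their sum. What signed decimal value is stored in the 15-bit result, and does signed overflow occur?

0b111010111000000 → 111010111000000 = -2624 (signed)
011 0111 0100 1101 → 011011101001101 = 14157 (signed)
  111010111000000
+ 011011101001101
= 010110100001101  (discard carry-out 1)
Result 010110100001101: MSB = 0 → value 11533.
Addends have opposite signs, so signed overflow cannot occur.

11533; no overflow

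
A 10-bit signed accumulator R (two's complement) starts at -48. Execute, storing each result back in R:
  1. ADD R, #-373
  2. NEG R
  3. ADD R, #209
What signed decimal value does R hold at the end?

-394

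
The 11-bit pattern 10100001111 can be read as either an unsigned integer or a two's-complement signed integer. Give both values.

unsigned = 1295, signed = -753

Unsigned: 10100001111 = 1295.
Signed: MSB=1 → 1295 − 2048 = -753.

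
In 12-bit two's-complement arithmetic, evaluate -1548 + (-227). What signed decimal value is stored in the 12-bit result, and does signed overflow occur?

-1775; no overflow

-1548 → 100111110100
-227 → 111100011101
  100111110100
+ 111100011101
= 100100010001  (discard carry-out 1)
Result 100100010001: MSB = 1 → 2321 − 4096 = -1775.
Both addends are negative and so is the stored result: no signed overflow.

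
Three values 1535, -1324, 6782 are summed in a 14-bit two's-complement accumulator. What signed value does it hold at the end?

6993

1535 + (-1324) = 211 (00000011010011)
211 + 6782 = 6993 (01101101010001)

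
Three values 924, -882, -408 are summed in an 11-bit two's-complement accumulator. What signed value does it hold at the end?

924 + (-882) = 42 (00000101010)
42 + (-408) = -366 (11010010010)

-366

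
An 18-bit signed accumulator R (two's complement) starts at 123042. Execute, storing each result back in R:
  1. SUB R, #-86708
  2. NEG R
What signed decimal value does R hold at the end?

52394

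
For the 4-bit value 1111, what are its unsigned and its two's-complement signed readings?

unsigned = 15, signed = -1

Unsigned: 1111 = 15.
Signed: MSB=1 → 15 − 16 = -1.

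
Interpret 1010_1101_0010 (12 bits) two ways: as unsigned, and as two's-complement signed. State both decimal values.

Unsigned: 101011010010 = 2770.
Signed: MSB=1 → 2770 − 4096 = -1326.

unsigned = 2770, signed = -1326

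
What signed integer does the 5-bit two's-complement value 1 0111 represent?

MSB is 1, so the value is negative.
Invert: 01000. Add 1: 01001 = 9. So the value is −9.

-9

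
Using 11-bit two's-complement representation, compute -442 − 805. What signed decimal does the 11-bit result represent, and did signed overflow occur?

801; overflow

-442 → 11001000110
805 → 01100100101
Subtract via negate-and-add: invert 01100100101 + 1 = 10011011011 (i.e. -805).
  11001000110
+ 10011011011
= 01100100001  (discard carry-out 1)
Result 01100100001: MSB = 0 → value 801.
Both addends (after negating the subtrahend) are negative but the stored result is non-negative: signed overflow. The true value -442 − 805 = -1247 lies outside [-1024, 1023].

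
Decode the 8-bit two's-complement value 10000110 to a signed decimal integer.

MSB is 1, so the value is negative.
Unsigned reading: 134. Subtract 2^8 = 256: 134 − 256 = -122.

-122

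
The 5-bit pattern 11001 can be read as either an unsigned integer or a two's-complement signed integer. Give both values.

unsigned = 25, signed = -7

Unsigned: 11001 = 25.
Signed: MSB=1 → 25 − 32 = -7.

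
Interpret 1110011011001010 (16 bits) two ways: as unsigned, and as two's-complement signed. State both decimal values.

Unsigned: 1110011011001010 = 59082.
Signed: MSB=1 → 59082 − 65536 = -6454.

unsigned = 59082, signed = -6454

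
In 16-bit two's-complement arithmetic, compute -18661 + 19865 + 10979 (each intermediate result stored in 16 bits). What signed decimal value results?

12183

-18661 + 19865 = 1204 (0000010010110100)
1204 + 10979 = 12183 (0010111110010111)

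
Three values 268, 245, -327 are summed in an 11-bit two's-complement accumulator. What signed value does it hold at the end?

268 + 245 = 513 (01000000001)
513 + (-327) = 186 (00010111010)

186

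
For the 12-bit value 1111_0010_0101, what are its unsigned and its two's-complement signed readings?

unsigned = 3877, signed = -219

Unsigned: 111100100101 = 3877.
Signed: MSB=1 → 3877 − 4096 = -219.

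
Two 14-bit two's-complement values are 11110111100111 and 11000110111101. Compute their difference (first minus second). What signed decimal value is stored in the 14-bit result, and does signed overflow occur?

3114; no overflow

11110111100111 = -537 (signed)
11000110111101 = -3651 (signed)
Subtract via negate-and-add: invert 11000110111101 + 1 = 00111001000011 (i.e. 3651).
  11110111100111
+ 00111001000011
= 00110000101010  (discard carry-out 1)
Result 00110000101010: MSB = 0 → value 3114.
Addends (after negating the subtrahend) have opposite signs, so signed overflow cannot occur.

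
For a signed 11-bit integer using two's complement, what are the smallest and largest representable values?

Minimum: −2^10 = -1024.
Maximum: 2^10 − 1 = 1023.

min = -1024, max = 1023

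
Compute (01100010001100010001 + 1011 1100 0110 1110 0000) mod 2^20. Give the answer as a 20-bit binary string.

00011110100111110001

  01100010001100010001
+ 10111100011011100000
= 00011110100111110001  (discard carry-out 1)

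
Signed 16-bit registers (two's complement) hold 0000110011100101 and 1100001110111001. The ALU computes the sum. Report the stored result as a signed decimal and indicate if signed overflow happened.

0000110011100101 = 3301 (signed)
1100001110111001 = -15431 (signed)
  0000110011100101
+ 1100001110111001
= 1101000010011110
Result 1101000010011110: MSB = 1 → 53406 − 65536 = -12130.
Addends have opposite signs, so signed overflow cannot occur.

-12130; no overflow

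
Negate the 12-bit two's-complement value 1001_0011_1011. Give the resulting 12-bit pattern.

Invert: 011011000100. Add 1: 011011000101.
Check: 100100111011 = -1733, 011011000101 = 1733.

011011000101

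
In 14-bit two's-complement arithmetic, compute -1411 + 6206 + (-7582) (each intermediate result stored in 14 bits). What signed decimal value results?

-1411 + 6206 = 4795 (01001010111011)
4795 + (-7582) = -2787 (11010100011101)

-2787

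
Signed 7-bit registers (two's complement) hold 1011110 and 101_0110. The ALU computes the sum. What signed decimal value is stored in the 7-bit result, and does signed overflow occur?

1011110 = -34 (signed)
101_0110 → 1010110 = -42 (signed)
  1011110
+ 1010110
= 0110100  (discard carry-out 1)
Result 0110100: MSB = 0 → value 52.
Both addends are negative but the stored result is non-negative: signed overflow. The true value -34 + (-42) = -76 lies outside [-64, 63].

52; overflow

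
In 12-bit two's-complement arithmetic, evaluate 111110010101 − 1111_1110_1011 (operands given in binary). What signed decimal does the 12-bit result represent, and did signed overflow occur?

-86; no overflow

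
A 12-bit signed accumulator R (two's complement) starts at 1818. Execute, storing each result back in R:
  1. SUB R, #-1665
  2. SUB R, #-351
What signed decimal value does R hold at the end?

-262

Start: R = 1818 = 011100011010.
R = 1818 − (-1665) = 3483; wraps to -613 = 110110011011
R = -613 − (-351) = -262 = 111011111010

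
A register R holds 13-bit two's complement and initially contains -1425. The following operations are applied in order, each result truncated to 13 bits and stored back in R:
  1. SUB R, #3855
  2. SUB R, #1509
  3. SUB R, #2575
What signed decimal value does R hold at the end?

-1172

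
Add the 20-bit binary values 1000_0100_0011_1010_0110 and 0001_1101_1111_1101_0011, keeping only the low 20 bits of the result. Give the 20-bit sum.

10100010001101111001

  10000100001110100110
+ 00011101111111010011
= 10100010001101111001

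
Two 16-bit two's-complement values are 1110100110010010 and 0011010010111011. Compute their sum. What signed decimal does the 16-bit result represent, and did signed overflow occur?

7757; no overflow

1110100110010010 = -5742 (signed)
0011010010111011 = 13499 (signed)
  1110100110010010
+ 0011010010111011
= 0001111001001101  (discard carry-out 1)
Result 0001111001001101: MSB = 0 → value 7757.
Addends have opposite signs, so signed overflow cannot occur.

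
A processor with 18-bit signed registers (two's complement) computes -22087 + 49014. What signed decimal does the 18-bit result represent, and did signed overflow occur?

26927; no overflow

-22087 → 111010100110111001
49014 → 001011111101110110
  111010100110111001
+ 001011111101110110
= 000110100100101111  (discard carry-out 1)
Result 000110100100101111: MSB = 0 → value 26927.
Addends have opposite signs, so signed overflow cannot occur.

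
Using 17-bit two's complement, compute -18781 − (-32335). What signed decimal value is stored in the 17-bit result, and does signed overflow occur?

13554; no overflow

-18781 → 11011011010100011
-32335 → 11000000110110001
Subtract via negate-and-add: invert 11000000110110001 + 1 = 00111111001001111 (i.e. 32335).
  11011011010100011
+ 00111111001001111
= 00011010011110010  (discard carry-out 1)
Result 00011010011110010: MSB = 0 → value 13554.
Addends (after negating the subtrahend) have opposite signs, so signed overflow cannot occur.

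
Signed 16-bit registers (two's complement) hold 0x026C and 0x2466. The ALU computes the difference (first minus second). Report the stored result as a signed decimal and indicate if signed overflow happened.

-8698; no overflow

0x026C = 0000001001101100 = 620 (signed)
0x2466 = 0010010001100110 = 9318 (signed)
Subtract via negate-and-add: invert 0010010001100110 + 1 = 1101101110011010 (i.e. -9318).
  0000001001101100
+ 1101101110011010
= 1101111000000110
Result 1101111000000110: MSB = 1 → 56838 − 65536 = -8698.
Addends (after negating the subtrahend) have opposite signs, so signed overflow cannot occur.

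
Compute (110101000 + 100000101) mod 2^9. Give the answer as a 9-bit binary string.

010101101

  110101000
+ 100000101
= 010101101  (discard carry-out 1)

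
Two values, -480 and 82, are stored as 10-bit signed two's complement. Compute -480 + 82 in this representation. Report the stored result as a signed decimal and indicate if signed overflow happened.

-398; no overflow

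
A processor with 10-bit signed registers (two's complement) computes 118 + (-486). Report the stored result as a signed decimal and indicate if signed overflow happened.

118 → 0001110110
-486 → 1000011010
  0001110110
+ 1000011010
= 1010010000
Result 1010010000: MSB = 1 → 656 − 1024 = -368.
Addends have opposite signs, so signed overflow cannot occur.

-368; no overflow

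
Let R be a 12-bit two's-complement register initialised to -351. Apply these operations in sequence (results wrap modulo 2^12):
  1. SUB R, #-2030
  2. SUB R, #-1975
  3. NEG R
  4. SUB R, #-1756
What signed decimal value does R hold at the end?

Start: R = -351 = 111010100001.
R = -351 − (-2030) = 1679 = 011010001111
R = 1679 − (-1975) = 3654; wraps to -442 = 111001000110
R = −(-442) = 442 = 000110111010
R = 442 − (-1756) = 2198; wraps to -1898 = 100010010110

-1898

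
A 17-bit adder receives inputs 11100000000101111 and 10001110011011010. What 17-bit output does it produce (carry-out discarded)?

  11100000000101111
+ 10001110011011010
= 01101110100001001  (discard carry-out 1)

01101110100001001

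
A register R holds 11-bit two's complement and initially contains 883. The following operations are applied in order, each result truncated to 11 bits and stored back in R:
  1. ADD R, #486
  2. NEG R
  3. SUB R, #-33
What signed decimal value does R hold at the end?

712

Start: R = 883 = 01101110011.
R = 883 + 486 = 1369; wraps to -679 = 10101011001
R = −(-679) = 679 = 01010100111
R = 679 − (-33) = 712 = 01011001000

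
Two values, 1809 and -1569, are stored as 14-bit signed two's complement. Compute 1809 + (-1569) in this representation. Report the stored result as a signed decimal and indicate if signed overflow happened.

1809 → 00011100010001
-1569 → 11100111011111
  00011100010001
+ 11100111011111
= 00000011110000  (discard carry-out 1)
Result 00000011110000: MSB = 0 → value 240.
Addends have opposite signs, so signed overflow cannot occur.

240; no overflow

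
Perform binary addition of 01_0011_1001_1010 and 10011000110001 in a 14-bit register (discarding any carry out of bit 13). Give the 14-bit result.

11100111001011

  01001110011010
+ 10011000110001
= 11100111001011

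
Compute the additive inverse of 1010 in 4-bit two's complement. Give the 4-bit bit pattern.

Invert: 0101. Add 1: 0110.
Check: 1010 = -6, 0110 = 6.

0110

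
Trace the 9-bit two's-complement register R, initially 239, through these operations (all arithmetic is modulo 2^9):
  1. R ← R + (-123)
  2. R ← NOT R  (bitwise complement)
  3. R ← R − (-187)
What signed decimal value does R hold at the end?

Start: R = 239 = 011101111.
R = 239 + (-123) = 116 = 001110100
R = NOT 001110100 = 110001011 = -117
R = -117 − (-187) = 70 = 001000110

70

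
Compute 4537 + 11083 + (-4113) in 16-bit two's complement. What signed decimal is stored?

11507

4537 + 11083 = 15620 (0011110100000100)
15620 + (-4113) = 11507 (0010110011110011)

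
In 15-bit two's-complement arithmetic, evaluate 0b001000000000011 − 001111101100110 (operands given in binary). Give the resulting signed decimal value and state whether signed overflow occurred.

-3939; no overflow

0b001000000000011 → 001000000000011 = 4099 (signed)
001111101100110 = 8038 (signed)
Subtract via negate-and-add: invert 001111101100110 + 1 = 110000010011010 (i.e. -8038).
  001000000000011
+ 110000010011010
= 111000010011101
Result 111000010011101: MSB = 1 → 28829 − 32768 = -3939.
Addends (after negating the subtrahend) have opposite signs, so signed overflow cannot occur.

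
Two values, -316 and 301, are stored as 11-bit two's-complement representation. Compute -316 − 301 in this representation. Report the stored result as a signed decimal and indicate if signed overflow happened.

-617; no overflow

-316 → 11011000100
301 → 00100101101
Subtract via negate-and-add: invert 00100101101 + 1 = 11011010011 (i.e. -301).
  11011000100
+ 11011010011
= 10110010111  (discard carry-out 1)
Result 10110010111: MSB = 1 → 1431 − 2048 = -617.
Both addends (after negating the subtrahend) are negative and so is the stored result: no signed overflow.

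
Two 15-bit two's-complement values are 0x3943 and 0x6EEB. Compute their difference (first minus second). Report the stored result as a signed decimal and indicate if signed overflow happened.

-13736; overflow

0x3943 = 011100101000011 = 14659 (signed)
0x6EEB = 110111011101011 = -4373 (signed)
Subtract via negate-and-add: invert 110111011101011 + 1 = 001000100010101 (i.e. 4373).
  011100101000011
+ 001000100010101
= 100101001011000
Result 100101001011000: MSB = 1 → 19032 − 32768 = -13736.
Both addends (after negating the subtrahend) are non-negative but the stored result is negative: signed overflow. The true value 14659 − (-4373) = 19032 lies outside [-16384, 16383].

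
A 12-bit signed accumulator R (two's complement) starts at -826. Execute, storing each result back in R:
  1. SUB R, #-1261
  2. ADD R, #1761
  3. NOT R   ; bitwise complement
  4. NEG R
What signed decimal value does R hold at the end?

-1899

Start: R = -826 = 110011000110.
R = -826 − (-1261) = 435 = 000110110011
R = 435 + 1761 = 2196; wraps to -1900 = 100010010100
R = NOT 100010010100 = 011101101011 = 1899
R = −(1899) = -1899 = 100010010101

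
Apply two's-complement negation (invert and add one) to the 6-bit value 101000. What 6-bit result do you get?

Invert: 010111. Add 1: 011000.
Check: 101000 = -24, 011000 = 24.

011000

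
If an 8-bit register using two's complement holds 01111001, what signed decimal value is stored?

121

MSB is 0, so the value is non-negative: 01111001 = 121.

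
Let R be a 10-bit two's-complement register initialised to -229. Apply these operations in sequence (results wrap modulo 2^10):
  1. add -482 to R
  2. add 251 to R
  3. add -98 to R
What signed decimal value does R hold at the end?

466

Start: R = -229 = 1100011011.
R = -229 + (-482) = -711; wraps to 313 = 0100111001
R = 313 + 251 = 564; wraps to -460 = 1000110100
R = -460 + (-98) = -558; wraps to 466 = 0111010010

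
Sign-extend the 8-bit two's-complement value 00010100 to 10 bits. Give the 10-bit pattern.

0000010100

MSB of 00010100 is 0; replicate it into the new high bits.
00|00010100 → 0000010100 (still 20).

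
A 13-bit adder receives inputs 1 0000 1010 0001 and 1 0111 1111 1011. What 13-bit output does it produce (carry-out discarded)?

0100010011100

  1000010100001
+ 1011111111011
= 0100010011100  (discard carry-out 1)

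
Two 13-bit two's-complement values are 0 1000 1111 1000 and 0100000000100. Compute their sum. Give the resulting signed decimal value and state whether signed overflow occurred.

-3844; overflow

0 1000 1111 1000 → 0100011111000 = 2296 (signed)
0100000000100 = 2052 (signed)
  0100011111000
+ 0100000000100
= 1000011111100
Result 1000011111100: MSB = 1 → 4348 − 8192 = -3844.
Both addends are non-negative but the stored result is negative: signed overflow. The true value 2296 + 2052 = 4348 lies outside [-4096, 4095].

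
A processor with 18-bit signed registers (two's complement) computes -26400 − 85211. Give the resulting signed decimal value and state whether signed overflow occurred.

-26400 → 111001100011100000
85211 → 010100110011011011
Subtract via negate-and-add: invert 010100110011011011 + 1 = 101011001100100101 (i.e. -85211).
  111001100011100000
+ 101011001100100101
= 100100110000000101  (discard carry-out 1)
Result 100100110000000101: MSB = 1 → 150533 − 262144 = -111611.
Both addends (after negating the subtrahend) are negative and so is the stored result: no signed overflow.

-111611; no overflow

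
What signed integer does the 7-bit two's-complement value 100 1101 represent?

-51

MSB is 1, so the value is negative.
Invert: 0110010. Add 1: 0110011 = 51. So the value is −51.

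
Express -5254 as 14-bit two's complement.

|-5254| = 5254 = 01010010000110 in 14 bits.
Invert the bits: 10101101111001. Add 1: 10101101111010.
Check: 10101101111010 reads as 11130 − 16384 = -5254.

10101101111010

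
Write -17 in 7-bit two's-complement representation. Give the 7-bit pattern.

1101111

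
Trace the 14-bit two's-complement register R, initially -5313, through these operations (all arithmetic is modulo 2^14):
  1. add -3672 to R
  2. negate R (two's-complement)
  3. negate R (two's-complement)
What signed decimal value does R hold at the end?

Start: R = -5313 = 10101100111111.
R = -5313 + (-3672) = -8985; wraps to 7399 = 01110011100111
R = −(7399) = -7399 = 10001100011001
R = −(-7399) = 7399 = 01110011100111

7399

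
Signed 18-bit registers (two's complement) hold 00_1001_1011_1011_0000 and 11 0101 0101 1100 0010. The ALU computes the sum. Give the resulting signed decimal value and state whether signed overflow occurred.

00_1001_1011_1011_0000 → 001001101110110000 = 39856 (signed)
11 0101 0101 1100 0010 → 110101010111000010 = -43582 (signed)
  001001101110110000
+ 110101010111000010
= 111111000101110010
Result 111111000101110010: MSB = 1 → 258418 − 262144 = -3726.
Addends have opposite signs, so signed overflow cannot occur.

-3726; no overflow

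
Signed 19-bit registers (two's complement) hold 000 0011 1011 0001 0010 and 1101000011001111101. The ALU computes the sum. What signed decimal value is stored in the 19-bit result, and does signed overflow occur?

000 0011 1011 0001 0010 → 0000011101100010010 = 15122 (signed)
1101000011001111101 = -96643 (signed)
  0000011101100010010
+ 1101000011001111101
= 1101100000110001111
Result 1101100000110001111: MSB = 1 → 442767 − 524288 = -81521.
Addends have opposite signs, so signed overflow cannot occur.

-81521; no overflow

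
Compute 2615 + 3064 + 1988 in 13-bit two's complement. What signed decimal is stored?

2615 + 3064 = 5679 → wraps to -2513 (1011000101111)
-2513 + 1988 = -525 (1110111110011)

-525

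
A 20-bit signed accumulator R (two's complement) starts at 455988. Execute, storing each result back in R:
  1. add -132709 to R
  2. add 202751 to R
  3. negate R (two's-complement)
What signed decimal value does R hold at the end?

522546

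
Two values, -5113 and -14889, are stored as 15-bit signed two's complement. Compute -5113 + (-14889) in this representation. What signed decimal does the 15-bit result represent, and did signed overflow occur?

-5113 → 110110000000111
-14889 → 100010111010111
  110110000000111
+ 100010111010111
= 011000111011110  (discard carry-out 1)
Result 011000111011110: MSB = 0 → value 12766.
Both addends are negative but the stored result is non-negative: signed overflow. The true value -5113 + (-14889) = -20002 lies outside [-16384, 16383].

12766; overflow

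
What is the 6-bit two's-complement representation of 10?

001010

10 is non-negative, so write it directly in 6 bits: 001010.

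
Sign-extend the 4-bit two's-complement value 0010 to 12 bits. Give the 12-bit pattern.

MSB of 0010 is 0; replicate it into the new high bits.
00000000|0010 → 000000000010 (still 2).

000000000010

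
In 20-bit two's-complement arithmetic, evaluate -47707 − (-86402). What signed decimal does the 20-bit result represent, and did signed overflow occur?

-47707 → 11110100010110100101
-86402 → 11101010111001111110
Subtract via negate-and-add: invert 11101010111001111110 + 1 = 00010101000110000010 (i.e. 86402).
  11110100010110100101
+ 00010101000110000010
= 00001001011100100111  (discard carry-out 1)
Result 00001001011100100111: MSB = 0 → value 38695.
Addends (after negating the subtrahend) have opposite signs, so signed overflow cannot occur.

38695; no overflow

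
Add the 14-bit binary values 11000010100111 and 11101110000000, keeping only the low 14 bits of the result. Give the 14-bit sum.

10110000100111

  11000010100111
+ 11101110000000
= 10110000100111  (discard carry-out 1)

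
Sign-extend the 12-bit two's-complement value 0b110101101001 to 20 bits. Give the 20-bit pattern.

11111111110101101001

MSB of 110101101001 is 1; replicate it into the new high bits.
11111111|110101101001 → 11111111110101101001 (still -663).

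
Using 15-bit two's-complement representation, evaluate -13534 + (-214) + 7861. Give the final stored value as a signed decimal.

-13534 + (-214) = -13748 (100101001001100)
-13748 + 7861 = -5887 (110100100000001)

-5887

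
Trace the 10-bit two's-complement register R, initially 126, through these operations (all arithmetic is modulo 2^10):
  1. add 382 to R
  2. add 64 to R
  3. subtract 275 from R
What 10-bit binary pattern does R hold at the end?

0100101001

Start: R = 126 = 0001111110.
R = 126 + 382 = 508 = 0111111100
R = 508 + 64 = 572; wraps to -452 = 1000111100
R = -452 − 275 = -727; wraps to 297 = 0100101001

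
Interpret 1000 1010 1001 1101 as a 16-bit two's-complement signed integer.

-30051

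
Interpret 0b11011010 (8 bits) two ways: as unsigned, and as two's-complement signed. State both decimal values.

Unsigned: 11011010 = 218.
Signed: MSB=1 → 218 − 256 = -38.

unsigned = 218, signed = -38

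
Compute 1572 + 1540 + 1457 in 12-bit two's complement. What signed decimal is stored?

1572 + 1540 = 3112 → wraps to -984 (110000101000)
-984 + 1457 = 473 (000111011001)

473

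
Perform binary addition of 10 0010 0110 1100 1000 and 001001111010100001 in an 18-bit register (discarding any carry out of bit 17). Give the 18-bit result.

101100010101101001

  100010011011001000
+ 001001111010100001
= 101100010101101001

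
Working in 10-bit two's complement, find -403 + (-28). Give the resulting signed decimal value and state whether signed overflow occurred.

-403 → 1001101101
-28 → 1111100100
  1001101101
+ 1111100100
= 1001010001  (discard carry-out 1)
Result 1001010001: MSB = 1 → 593 − 1024 = -431.
Both addends are negative and so is the stored result: no signed overflow.

-431; no overflow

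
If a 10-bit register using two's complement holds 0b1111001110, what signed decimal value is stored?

-50

MSB is 1, so the value is negative.
Unsigned reading: 974. Subtract 2^10 = 1024: 974 − 1024 = -50.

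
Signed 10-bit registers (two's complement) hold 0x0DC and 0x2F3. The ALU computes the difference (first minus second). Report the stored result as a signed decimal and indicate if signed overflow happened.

489; no overflow

0x0DC = 0011011100 = 220 (signed)
0x2F3 = 1011110011 = -269 (signed)
Subtract via negate-and-add: invert 1011110011 + 1 = 0100001101 (i.e. 269).
  0011011100
+ 0100001101
= 0111101001
Result 0111101001: MSB = 0 → value 489.
Both addends (after negating the subtrahend) are non-negative and so is the stored result: no signed overflow.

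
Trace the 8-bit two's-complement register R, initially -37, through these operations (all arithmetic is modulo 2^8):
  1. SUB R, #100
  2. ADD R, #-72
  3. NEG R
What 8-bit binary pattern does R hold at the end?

Start: R = -37 = 11011011.
R = -37 − 100 = -137; wraps to 119 = 01110111
R = 119 + (-72) = 47 = 00101111
R = −(47) = -47 = 11010001

11010001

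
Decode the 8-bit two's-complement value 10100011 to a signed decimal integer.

MSB is 1, so the value is negative.
Invert: 01011100. Add 1: 01011101 = 93. So the value is −93.

-93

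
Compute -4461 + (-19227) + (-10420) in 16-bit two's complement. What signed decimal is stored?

-4461 + (-19227) = -23688 (1010001101111000)
-23688 + (-10420) = -34108 → wraps to 31428 (0111101011000100)

31428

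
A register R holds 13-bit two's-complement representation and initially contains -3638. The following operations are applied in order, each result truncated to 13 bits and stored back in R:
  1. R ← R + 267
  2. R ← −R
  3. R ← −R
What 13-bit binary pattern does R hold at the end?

Start: R = -3638 = 1000111001010.
R = -3638 + 267 = -3371 = 1001011010101
R = −(-3371) = 3371 = 0110100101011
R = −(3371) = -3371 = 1001011010101

1001011010101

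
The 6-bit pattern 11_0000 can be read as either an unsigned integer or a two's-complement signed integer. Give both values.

unsigned = 48, signed = -16

Unsigned: 110000 = 48.
Signed: MSB=1 → 48 − 64 = -16.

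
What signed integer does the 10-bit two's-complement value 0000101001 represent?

41

MSB is 0, so the value is non-negative: 0000101001 = 41.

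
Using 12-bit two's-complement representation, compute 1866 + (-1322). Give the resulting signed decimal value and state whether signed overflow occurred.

544; no overflow

1866 → 011101001010
-1322 → 101011010110
  011101001010
+ 101011010110
= 001000100000  (discard carry-out 1)
Result 001000100000: MSB = 0 → value 544.
Addends have opposite signs, so signed overflow cannot occur.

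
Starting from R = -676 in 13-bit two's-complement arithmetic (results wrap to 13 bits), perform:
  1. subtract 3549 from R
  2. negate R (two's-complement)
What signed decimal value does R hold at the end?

Start: R = -676 = 1110101011100.
R = -676 − 3549 = -4225; wraps to 3967 = 0111101111111
R = −(3967) = -3967 = 1000010000001

-3967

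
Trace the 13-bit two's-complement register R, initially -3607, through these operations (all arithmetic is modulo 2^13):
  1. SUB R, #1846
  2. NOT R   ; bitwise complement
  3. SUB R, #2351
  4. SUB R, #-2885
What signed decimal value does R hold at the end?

-2206

Start: R = -3607 = 1000111101001.
R = -3607 − 1846 = -5453; wraps to 2739 = 0101010110011
R = NOT 0101010110011 = 1010101001100 = -2740
R = -2740 − 2351 = -5091; wraps to 3101 = 0110000011101
R = 3101 − (-2885) = 5986; wraps to -2206 = 1011101100010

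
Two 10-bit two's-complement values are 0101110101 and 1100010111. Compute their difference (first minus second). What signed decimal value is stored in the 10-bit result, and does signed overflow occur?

-418; overflow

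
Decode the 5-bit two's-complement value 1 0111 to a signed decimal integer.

MSB is 1, so the value is negative.
Invert: 01000. Add 1: 01001 = 9. So the value is −9.

-9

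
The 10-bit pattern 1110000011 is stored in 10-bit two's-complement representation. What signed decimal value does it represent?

MSB is 1, so the value is negative.
Unsigned reading: 899. Subtract 2^10 = 1024: 899 − 1024 = -125.

-125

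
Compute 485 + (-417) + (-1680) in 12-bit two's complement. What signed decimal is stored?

485 + (-417) = 68 (000001000100)
68 + (-1680) = -1612 (100110110100)

-1612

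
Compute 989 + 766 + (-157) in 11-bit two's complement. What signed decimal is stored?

-450

989 + 766 = 1755 → wraps to -293 (11011011011)
-293 + (-157) = -450 (11000111110)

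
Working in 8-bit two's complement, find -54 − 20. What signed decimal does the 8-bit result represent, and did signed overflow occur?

-54 → 11001010
20 → 00010100
Subtract via negate-and-add: invert 00010100 + 1 = 11101100 (i.e. -20).
  11001010
+ 11101100
= 10110110  (discard carry-out 1)
Result 10110110: MSB = 1 → 182 − 256 = -74.
Both addends (after negating the subtrahend) are negative and so is the stored result: no signed overflow.

-74; no overflow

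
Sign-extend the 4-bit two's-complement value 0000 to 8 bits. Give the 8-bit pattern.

00000000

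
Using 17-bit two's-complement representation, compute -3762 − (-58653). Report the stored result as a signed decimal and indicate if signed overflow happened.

54891; no overflow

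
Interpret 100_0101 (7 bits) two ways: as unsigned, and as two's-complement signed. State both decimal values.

unsigned = 69, signed = -59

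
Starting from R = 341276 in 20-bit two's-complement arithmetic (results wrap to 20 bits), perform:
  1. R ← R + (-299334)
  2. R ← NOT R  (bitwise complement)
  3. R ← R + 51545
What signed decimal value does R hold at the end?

Start: R = 341276 = 01010011010100011100.
R = 341276 + (-299334) = 41942 = 00001010001111010110
R = NOT 00001010001111010110 = 11110101110000101001 = -41943
R = -41943 + 51545 = 9602 = 00000010010110000010

9602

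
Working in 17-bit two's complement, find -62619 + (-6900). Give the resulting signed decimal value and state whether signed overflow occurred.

-62619 → 10000101101100101
-6900 → 11110010100001100
  10000101101100101
+ 11110010100001100
= 01111000001110001  (discard carry-out 1)
Result 01111000001110001: MSB = 0 → value 61553.
Both addends are negative but the stored result is non-negative: signed overflow. The true value -62619 + (-6900) = -69519 lies outside [-65536, 65535].

61553; overflow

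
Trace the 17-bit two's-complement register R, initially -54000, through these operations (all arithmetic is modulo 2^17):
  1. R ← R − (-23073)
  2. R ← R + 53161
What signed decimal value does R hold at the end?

22234

Start: R = -54000 = 10010110100010000.
R = -54000 − (-23073) = -30927 = 11000011100110001
R = -30927 + 53161 = 22234 = 00101011011011010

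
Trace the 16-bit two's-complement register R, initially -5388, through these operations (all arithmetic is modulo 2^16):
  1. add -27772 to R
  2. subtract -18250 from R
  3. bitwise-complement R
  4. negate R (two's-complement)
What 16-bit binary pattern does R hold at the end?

1100010111000011

Start: R = -5388 = 1110101011110100.
R = -5388 + (-27772) = -33160; wraps to 32376 = 0111111001111000
R = 32376 − (-18250) = 50626; wraps to -14910 = 1100010111000010
R = NOT 1100010111000010 = 0011101000111101 = 14909
R = −(14909) = -14909 = 1100010111000011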